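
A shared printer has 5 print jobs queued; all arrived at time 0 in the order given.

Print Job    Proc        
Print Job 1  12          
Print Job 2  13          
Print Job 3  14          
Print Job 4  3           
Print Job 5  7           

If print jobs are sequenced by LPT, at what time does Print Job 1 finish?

39

LPT (decreasing processing time): Print Job 3 Print Job 2 Print Job 1 Print Job 5 Print Job 4.
Print Job 3: 0→14
Print Job 2: 14→27
Print Job 1: 27→39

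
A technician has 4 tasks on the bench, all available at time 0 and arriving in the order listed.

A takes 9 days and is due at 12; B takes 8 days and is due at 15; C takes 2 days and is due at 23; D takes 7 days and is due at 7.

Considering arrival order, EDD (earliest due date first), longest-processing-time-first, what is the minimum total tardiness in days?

16

FIFO (arrival order): A B C D.
A: 0→9, due 12, tardiness 0
B: 9→17, due 15, tardiness 2
C: 17→19, due 23, tardiness 0
D: 19→26, due 7, tardiness 19
Sum = 0+2+0+19 = 21.
EDD (increasing due date): D A B C.
D: 0→7, due 7, tardiness 0
A: 7→16, due 12, tardiness 4
B: 16→24, due 15, tardiness 9
C: 24→26, due 23, tardiness 3
Sum = 0+4+9+3 = 16.
LPT (decreasing processing time): A B D C.
A: 0→9, due 12, tardiness 0
B: 9→17, due 15, tardiness 2
D: 17→24, due 7, tardiness 17
C: 24→26, due 23, tardiness 3
Sum = 0+2+17+3 = 22.
FIFO 21, EDD 16, LPT 22 → minimum 16.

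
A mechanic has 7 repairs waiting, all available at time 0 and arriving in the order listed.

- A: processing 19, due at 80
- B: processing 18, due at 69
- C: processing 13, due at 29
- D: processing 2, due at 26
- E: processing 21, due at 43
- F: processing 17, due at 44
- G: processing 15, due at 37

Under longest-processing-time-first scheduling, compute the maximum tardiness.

79

LPT (decreasing processing time): E A B F G C D.
E: 0→21, due 43, tardiness 0
A: 21→40, due 80, tardiness 0
B: 40→58, due 69, tardiness 0
F: 58→75, due 44, tardiness 31
G: 75→90, due 37, tardiness 53
C: 90→103, due 29, tardiness 74
D: 103→105, due 26, tardiness 79
Maximum = 79.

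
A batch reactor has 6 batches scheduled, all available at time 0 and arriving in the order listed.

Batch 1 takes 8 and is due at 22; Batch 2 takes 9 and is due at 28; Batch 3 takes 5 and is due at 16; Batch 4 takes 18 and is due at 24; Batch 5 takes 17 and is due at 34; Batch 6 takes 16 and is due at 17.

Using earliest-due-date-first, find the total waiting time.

158

EDD (increasing due date): Batch 3 Batch 6 Batch 1 Batch 4 Batch 2 Batch 5.
Batch 3: waits 0, runs 0→5
Batch 6: waits 5, runs 5→21
Batch 1: waits 21, runs 21→29
Batch 4: waits 29, runs 29→47
Batch 2: waits 47, runs 47→56
Batch 5: waits 56, runs 56→73
Sum = 0+5+21+29+47+56 = 158.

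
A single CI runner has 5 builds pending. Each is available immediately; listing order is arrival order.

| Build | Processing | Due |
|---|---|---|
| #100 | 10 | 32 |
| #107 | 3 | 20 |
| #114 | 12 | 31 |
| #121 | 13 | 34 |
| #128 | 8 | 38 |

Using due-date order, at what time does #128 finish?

EDD (increasing due date): #107 #114 #100 #121 #128.
#107: 0→3
#114: 3→15
#100: 15→25
#121: 25→38
#128: 38→46

46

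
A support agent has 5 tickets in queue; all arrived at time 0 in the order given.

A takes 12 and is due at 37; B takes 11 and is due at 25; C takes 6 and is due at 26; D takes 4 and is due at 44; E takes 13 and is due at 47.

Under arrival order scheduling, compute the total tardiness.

3

FIFO (arrival order): A B C D E.
A: 0→12, due 37, tardiness 0
B: 12→23, due 25, tardiness 0
C: 23→29, due 26, tardiness 3
D: 29→33, due 44, tardiness 0
E: 33→46, due 47, tardiness 0
Sum = 0+0+3+0+0 = 3.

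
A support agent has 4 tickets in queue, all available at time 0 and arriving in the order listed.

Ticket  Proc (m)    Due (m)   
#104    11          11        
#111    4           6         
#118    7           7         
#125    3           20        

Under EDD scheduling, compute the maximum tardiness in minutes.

11

EDD (increasing due date): #111 #118 #104 #125.
#111: 0→4, due 6, tardiness 0
#118: 4→11, due 7, tardiness 4
#104: 11→22, due 11, tardiness 11
#125: 22→25, due 20, tardiness 5
Maximum = 11.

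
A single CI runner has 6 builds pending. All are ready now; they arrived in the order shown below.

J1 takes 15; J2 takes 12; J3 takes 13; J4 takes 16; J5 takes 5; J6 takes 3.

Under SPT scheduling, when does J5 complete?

SPT (increasing processing time): J6 J5 J2 J3 J1 J4.
J6: 0→3
J5: 3→8

8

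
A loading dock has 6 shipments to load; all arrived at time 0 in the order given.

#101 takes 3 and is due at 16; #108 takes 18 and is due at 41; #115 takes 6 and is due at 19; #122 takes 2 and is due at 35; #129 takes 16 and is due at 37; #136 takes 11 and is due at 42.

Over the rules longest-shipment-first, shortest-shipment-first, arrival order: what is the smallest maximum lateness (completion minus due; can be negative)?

LPT (decreasing processing time): #108 #129 #136 #115 #101 #122.
#108: 0→18, due 41, lateness -23
#129: 18→34, due 37, lateness -3
#136: 34→45, due 42, lateness 3
#115: 45→51, due 19, lateness 32
#101: 51→54, due 16, lateness 38
#122: 54→56, due 35, lateness 21
Maximum = 38.
SPT (increasing processing time): #122 #101 #115 #136 #129 #108.
#122: 0→2, due 35, lateness -33
#101: 2→5, due 16, lateness -11
#115: 5→11, due 19, lateness -8
#136: 11→22, due 42, lateness -20
#129: 22→38, due 37, lateness 1
#108: 38→56, due 41, lateness 15
Maximum = 15.
FIFO (arrival order): #101 #108 #115 #122 #129 #136.
#101: 0→3, due 16, lateness -13
#108: 3→21, due 41, lateness -20
#115: 21→27, due 19, lateness 8
#122: 27→29, due 35, lateness -6
#129: 29→45, due 37, lateness 8
#136: 45→56, due 42, lateness 14
Maximum = 14.
LPT 38, SPT 15, FIFO 14 → minimum 14.

14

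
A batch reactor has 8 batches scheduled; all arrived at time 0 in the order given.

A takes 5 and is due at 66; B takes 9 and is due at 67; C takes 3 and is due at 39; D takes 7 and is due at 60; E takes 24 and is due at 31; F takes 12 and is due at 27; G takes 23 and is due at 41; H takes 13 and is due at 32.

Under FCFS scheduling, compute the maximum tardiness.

64

FIFO (arrival order): A B C D E F G H.
A: 0→5, due 66, tardiness 0
B: 5→14, due 67, tardiness 0
C: 14→17, due 39, tardiness 0
D: 17→24, due 60, tardiness 0
E: 24→48, due 31, tardiness 17
F: 48→60, due 27, tardiness 33
G: 60→83, due 41, tardiness 42
H: 83→96, due 32, tardiness 64
Maximum = 64.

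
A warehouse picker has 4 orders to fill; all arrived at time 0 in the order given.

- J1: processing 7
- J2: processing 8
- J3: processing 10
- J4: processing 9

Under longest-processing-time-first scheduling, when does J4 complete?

19

LPT (decreasing processing time): J3 J4 J2 J1.
J3: 0→10
J4: 10→19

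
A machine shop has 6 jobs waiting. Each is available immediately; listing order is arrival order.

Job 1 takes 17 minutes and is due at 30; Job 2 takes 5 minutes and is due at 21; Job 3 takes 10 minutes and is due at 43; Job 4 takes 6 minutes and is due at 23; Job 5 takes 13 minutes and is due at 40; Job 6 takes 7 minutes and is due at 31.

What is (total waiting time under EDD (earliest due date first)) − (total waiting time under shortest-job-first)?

EDD (increasing due date): Job 2 Job 4 Job 1 Job 6 Job 5 Job 3.
Job 2: waits 0, runs 0→5
Job 4: waits 5, runs 5→11
Job 1: waits 11, runs 11→28
Job 6: waits 28, runs 28→35
Job 5: waits 35, runs 35→48
Job 3: waits 48, runs 48→58
Sum = 0+5+11+28+35+48 = 127.
SPT (increasing processing time): Job 2 Job 4 Job 6 Job 3 Job 5 Job 1.
Job 2: waits 0, runs 0→5
Job 4: waits 5, runs 5→11
Job 6: waits 11, runs 11→18
Job 3: waits 18, runs 18→28
Job 5: waits 28, runs 28→41
Job 1: waits 41, runs 41→58
Sum = 0+5+11+18+28+41 = 103.
Difference = 127 − 103 = 24.

24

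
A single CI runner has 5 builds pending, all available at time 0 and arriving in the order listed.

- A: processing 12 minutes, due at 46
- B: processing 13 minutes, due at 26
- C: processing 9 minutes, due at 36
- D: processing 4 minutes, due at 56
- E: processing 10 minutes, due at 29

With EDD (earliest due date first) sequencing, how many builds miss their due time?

EDD (increasing due date): B E C A D.
B: 0→13, due 26, tardiness 0
E: 13→23, due 29, tardiness 0
C: 23→32, due 36, tardiness 0
A: 32→44, due 46, tardiness 0
D: 44→48, due 56, tardiness 0
Late builds: 0.

0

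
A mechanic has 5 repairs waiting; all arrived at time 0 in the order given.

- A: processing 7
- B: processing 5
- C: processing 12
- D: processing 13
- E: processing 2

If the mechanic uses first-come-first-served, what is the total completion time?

FIFO (arrival order): A B C D E.
A: 0→7
B: 7→12
C: 12→24
D: 24→37
E: 37→39
Sum = 7+12+24+37+39 = 119.

119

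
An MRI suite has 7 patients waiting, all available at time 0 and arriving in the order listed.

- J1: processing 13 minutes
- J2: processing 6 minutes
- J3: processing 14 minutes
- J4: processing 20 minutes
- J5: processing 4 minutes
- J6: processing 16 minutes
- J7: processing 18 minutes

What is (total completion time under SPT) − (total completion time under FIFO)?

SPT (increasing processing time): J5 J2 J1 J3 J6 J7 J4.
J5: 0→4
J2: 4→10
J1: 10→23
J3: 23→37
J6: 37→53
J7: 53→71
J4: 71→91
Sum = 4+10+23+37+53+71+91 = 289.
FIFO (arrival order): J1 J2 J3 J4 J5 J6 J7.
J1: 0→13
J2: 13→19
J3: 19→33
J4: 33→53
J5: 53→57
J6: 57→73
J7: 73→91
Sum = 13+19+33+53+57+73+91 = 339.
Difference = 289 − 339 = -50.

-50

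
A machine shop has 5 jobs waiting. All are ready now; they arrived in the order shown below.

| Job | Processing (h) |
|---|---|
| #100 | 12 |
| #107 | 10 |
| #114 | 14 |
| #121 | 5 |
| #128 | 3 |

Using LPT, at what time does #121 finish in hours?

LPT (decreasing processing time): #114 #100 #107 #121 #128.
#114: 0→14
#100: 14→26
#107: 26→36
#121: 36→41

41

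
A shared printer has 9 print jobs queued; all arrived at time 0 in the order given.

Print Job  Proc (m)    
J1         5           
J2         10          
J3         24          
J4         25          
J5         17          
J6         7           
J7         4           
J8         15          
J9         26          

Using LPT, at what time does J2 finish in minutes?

117

LPT (decreasing processing time): J9 J4 J3 J5 J8 J2 J6 J1 J7.
J9: 0→26
J4: 26→51
J3: 51→75
J5: 75→92
J8: 92→107
J2: 107→117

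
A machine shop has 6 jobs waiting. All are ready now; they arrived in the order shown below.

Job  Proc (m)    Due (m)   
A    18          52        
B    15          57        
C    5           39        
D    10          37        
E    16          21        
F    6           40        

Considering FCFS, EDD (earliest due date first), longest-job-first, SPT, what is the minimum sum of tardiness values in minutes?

FIFO (arrival order): A B C D E F.
A: 0→18, due 52, tardiness 0
B: 18→33, due 57, tardiness 0
C: 33→38, due 39, tardiness 0
D: 38→48, due 37, tardiness 11
E: 48→64, due 21, tardiness 43
F: 64→70, due 40, tardiness 30
Sum = 0+0+0+11+43+30 = 84.
EDD (increasing due date): E D C F A B.
E: 0→16, due 21, tardiness 0
D: 16→26, due 37, tardiness 0
C: 26→31, due 39, tardiness 0
F: 31→37, due 40, tardiness 0
A: 37→55, due 52, tardiness 3
B: 55→70, due 57, tardiness 13
Sum = 0+0+0+0+3+13 = 16.
LPT (decreasing processing time): A E B D F C.
A: 0→18, due 52, tardiness 0
E: 18→34, due 21, tardiness 13
B: 34→49, due 57, tardiness 0
D: 49→59, due 37, tardiness 22
F: 59→65, due 40, tardiness 25
C: 65→70, due 39, tardiness 31
Sum = 0+13+0+22+25+31 = 91.
SPT (increasing processing time): C F D B E A.
C: 0→5, due 39, tardiness 0
F: 5→11, due 40, tardiness 0
D: 11→21, due 37, tardiness 0
B: 21→36, due 57, tardiness 0
E: 36→52, due 21, tardiness 31
A: 52→70, due 52, tardiness 18
Sum = 0+0+0+0+31+18 = 49.
FIFO 84, EDD 16, LPT 91, SPT 49 → minimum 16.

16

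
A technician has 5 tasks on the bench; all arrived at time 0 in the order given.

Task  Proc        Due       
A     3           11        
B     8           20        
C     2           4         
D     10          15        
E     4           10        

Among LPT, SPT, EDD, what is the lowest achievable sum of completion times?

LPT (decreasing processing time): D B E A C.
D: 0→10
B: 10→18
E: 18→22
A: 22→25
C: 25→27
Sum = 10+18+22+25+27 = 102.
SPT (increasing processing time): C A E B D.
C: 0→2
A: 2→5
E: 5→9
B: 9→17
D: 17→27
Sum = 2+5+9+17+27 = 60.
EDD (increasing due date): C E A D B.
C: 0→2
E: 2→6
A: 6→9
D: 9→19
B: 19→27
Sum = 2+6+9+19+27 = 63.
LPT 102, SPT 60, EDD 63 → minimum 60.

60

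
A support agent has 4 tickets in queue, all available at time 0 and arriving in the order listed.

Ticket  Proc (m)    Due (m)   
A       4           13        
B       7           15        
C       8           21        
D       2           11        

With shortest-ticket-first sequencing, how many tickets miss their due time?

SPT (increasing processing time): D A B C.
D: 0→2, due 11, tardiness 0
A: 2→6, due 13, tardiness 0
B: 6→13, due 15, tardiness 0
C: 13→21, due 21, tardiness 0
Late tickets: 0.

0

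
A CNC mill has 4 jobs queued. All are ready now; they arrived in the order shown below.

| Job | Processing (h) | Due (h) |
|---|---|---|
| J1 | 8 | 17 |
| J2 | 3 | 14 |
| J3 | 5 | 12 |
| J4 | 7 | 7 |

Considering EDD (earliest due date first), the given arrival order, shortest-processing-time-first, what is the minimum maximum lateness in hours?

6

EDD (increasing due date): J4 J3 J2 J1.
J4: 0→7, due 7, lateness 0
J3: 7→12, due 12, lateness 0
J2: 12→15, due 14, lateness 1
J1: 15→23, due 17, lateness 6
Maximum = 6.
FIFO (arrival order): J1 J2 J3 J4.
J1: 0→8, due 17, lateness -9
J2: 8→11, due 14, lateness -3
J3: 11→16, due 12, lateness 4
J4: 16→23, due 7, lateness 16
Maximum = 16.
SPT (increasing processing time): J2 J3 J4 J1.
J2: 0→3, due 14, lateness -11
J3: 3→8, due 12, lateness -4
J4: 8→15, due 7, lateness 8
J1: 15→23, due 17, lateness 6
Maximum = 8.
EDD 6, FIFO 16, SPT 8 → minimum 6.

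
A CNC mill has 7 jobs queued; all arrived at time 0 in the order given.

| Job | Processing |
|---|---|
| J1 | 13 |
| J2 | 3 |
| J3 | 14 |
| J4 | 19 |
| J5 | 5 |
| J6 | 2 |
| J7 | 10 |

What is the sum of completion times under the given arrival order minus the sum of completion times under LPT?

-61

FIFO (arrival order): J1 J2 J3 J4 J5 J6 J7.
J1: 0→13
J2: 13→16
J3: 16→30
J4: 30→49
J5: 49→54
J6: 54→56
J7: 56→66
Sum = 13+16+30+49+54+56+66 = 284.
LPT (decreasing processing time): J4 J3 J1 J7 J5 J2 J6.
J4: 0→19
J3: 19→33
J1: 33→46
J7: 46→56
J5: 56→61
J2: 61→64
J6: 64→66
Sum = 19+33+46+56+61+64+66 = 345.
Difference = 284 − 345 = -61.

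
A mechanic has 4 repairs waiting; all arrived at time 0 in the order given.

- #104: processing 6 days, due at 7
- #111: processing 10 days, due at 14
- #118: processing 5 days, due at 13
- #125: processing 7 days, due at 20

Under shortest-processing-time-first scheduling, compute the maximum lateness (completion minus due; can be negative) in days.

14

SPT (increasing processing time): #118 #104 #125 #111.
#118: 0→5, due 13, lateness -8
#104: 5→11, due 7, lateness 4
#125: 11→18, due 20, lateness -2
#111: 18→28, due 14, lateness 14
Maximum = 14.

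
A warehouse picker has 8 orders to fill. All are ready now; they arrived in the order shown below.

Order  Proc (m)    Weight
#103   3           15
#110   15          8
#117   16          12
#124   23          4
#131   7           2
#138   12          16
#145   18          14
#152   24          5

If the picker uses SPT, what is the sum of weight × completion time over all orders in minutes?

3309

SPT (increasing processing time): #103 #131 #138 #110 #117 #145 #124 #152.
#103: finishes 3, weight 15, w·C = 45
#131: finishes 10, weight 2, w·C = 20
#138: finishes 22, weight 16, w·C = 352
#110: finishes 37, weight 8, w·C = 296
#117: finishes 53, weight 12, w·C = 636
#145: finishes 71, weight 14, w·C = 994
#124: finishes 94, weight 4, w·C = 376
#152: finishes 118, weight 5, w·C = 590
Sum = 45+20+352+296+636+994+376+590 = 3309.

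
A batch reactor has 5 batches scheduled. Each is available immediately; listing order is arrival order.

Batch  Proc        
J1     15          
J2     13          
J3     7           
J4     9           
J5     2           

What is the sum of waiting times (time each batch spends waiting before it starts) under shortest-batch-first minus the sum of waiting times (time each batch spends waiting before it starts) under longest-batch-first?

SPT (increasing processing time): J5 J3 J4 J2 J1.
J5: waits 0, runs 0→2
J3: waits 2, runs 2→9
J4: waits 9, runs 9→18
J2: waits 18, runs 18→31
J1: waits 31, runs 31→46
Sum = 0+2+9+18+31 = 60.
LPT (decreasing processing time): J1 J2 J4 J3 J5.
J1: waits 0, runs 0→15
J2: waits 15, runs 15→28
J4: waits 28, runs 28→37
J3: waits 37, runs 37→44
J5: waits 44, runs 44→46
Sum = 0+15+28+37+44 = 124.
Difference = 60 − 124 = -64.

-64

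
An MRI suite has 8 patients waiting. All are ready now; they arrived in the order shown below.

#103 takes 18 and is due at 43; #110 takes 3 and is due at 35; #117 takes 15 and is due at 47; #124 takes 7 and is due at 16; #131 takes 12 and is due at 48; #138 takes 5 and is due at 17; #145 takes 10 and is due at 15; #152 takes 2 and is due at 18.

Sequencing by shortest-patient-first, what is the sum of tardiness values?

SPT (increasing processing time): #152 #110 #138 #124 #145 #131 #117 #103.
#152: 0→2, due 18, tardiness 0
#110: 2→5, due 35, tardiness 0
#138: 5→10, due 17, tardiness 0
#124: 10→17, due 16, tardiness 1
#145: 17→27, due 15, tardiness 12
#131: 27→39, due 48, tardiness 0
#117: 39→54, due 47, tardiness 7
#103: 54→72, due 43, tardiness 29
Sum = 0+0+0+1+12+0+7+29 = 49.

49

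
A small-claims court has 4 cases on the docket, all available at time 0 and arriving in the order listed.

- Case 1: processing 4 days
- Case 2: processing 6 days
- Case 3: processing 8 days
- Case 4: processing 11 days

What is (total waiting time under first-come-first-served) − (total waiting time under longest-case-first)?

FIFO (arrival order): Case 1 Case 2 Case 3 Case 4.
Case 1: waits 0, runs 0→4
Case 2: waits 4, runs 4→10
Case 3: waits 10, runs 10→18
Case 4: waits 18, runs 18→29
Sum = 0+4+10+18 = 32.
LPT (decreasing processing time): Case 4 Case 3 Case 2 Case 1.
Case 4: waits 0, runs 0→11
Case 3: waits 11, runs 11→19
Case 2: waits 19, runs 19→25
Case 1: waits 25, runs 25→29
Sum = 0+11+19+25 = 55.
Difference = 32 − 55 = -23.

-23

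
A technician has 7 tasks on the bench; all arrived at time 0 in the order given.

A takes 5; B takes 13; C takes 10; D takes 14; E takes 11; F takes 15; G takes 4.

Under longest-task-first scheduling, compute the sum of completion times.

LPT (decreasing processing time): F D B E C A G.
F: 0→15
D: 15→29
B: 29→42
E: 42→53
C: 53→63
A: 63→68
G: 68→72
Sum = 15+29+42+53+63+68+72 = 342.

342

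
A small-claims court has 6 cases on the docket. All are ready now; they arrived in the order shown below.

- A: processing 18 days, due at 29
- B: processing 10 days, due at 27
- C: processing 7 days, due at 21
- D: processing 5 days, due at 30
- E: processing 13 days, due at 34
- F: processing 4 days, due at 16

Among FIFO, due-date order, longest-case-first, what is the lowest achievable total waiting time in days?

119

FIFO (arrival order): A B C D E F.
A: waits 0, runs 0→18
B: waits 18, runs 18→28
C: waits 28, runs 28→35
D: waits 35, runs 35→40
E: waits 40, runs 40→53
F: waits 53, runs 53→57
Sum = 0+18+28+35+40+53 = 174.
EDD (increasing due date): F C B A D E.
F: waits 0, runs 0→4
C: waits 4, runs 4→11
B: waits 11, runs 11→21
A: waits 21, runs 21→39
D: waits 39, runs 39→44
E: waits 44, runs 44→57
Sum = 0+4+11+21+39+44 = 119.
LPT (decreasing processing time): A E B C D F.
A: waits 0, runs 0→18
E: waits 18, runs 18→31
B: waits 31, runs 31→41
C: waits 41, runs 41→48
D: waits 48, runs 48→53
F: waits 53, runs 53→57
Sum = 0+18+31+41+48+53 = 191.
FIFO 174, EDD 119, LPT 191 → minimum 119.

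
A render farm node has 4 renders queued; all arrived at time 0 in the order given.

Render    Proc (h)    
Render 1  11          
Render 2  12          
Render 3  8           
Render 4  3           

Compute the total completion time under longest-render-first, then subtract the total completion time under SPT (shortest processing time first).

LPT (decreasing processing time): Render 2 Render 1 Render 3 Render 4.
Render 2: 0→12
Render 1: 12→23
Render 3: 23→31
Render 4: 31→34
Sum = 12+23+31+34 = 100.
SPT (increasing processing time): Render 4 Render 3 Render 1 Render 2.
Render 4: 0→3
Render 3: 3→11
Render 1: 11→22
Render 2: 22→34
Sum = 3+11+22+34 = 70.
Difference = 100 − 70 = 30.

30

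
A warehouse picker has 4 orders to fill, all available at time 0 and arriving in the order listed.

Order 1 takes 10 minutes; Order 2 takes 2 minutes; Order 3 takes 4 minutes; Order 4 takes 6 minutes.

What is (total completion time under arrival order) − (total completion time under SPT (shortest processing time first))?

18

FIFO (arrival order): Order 1 Order 2 Order 3 Order 4.
Order 1: 0→10
Order 2: 10→12
Order 3: 12→16
Order 4: 16→22
Sum = 10+12+16+22 = 60.
SPT (increasing processing time): Order 2 Order 3 Order 4 Order 1.
Order 2: 0→2
Order 3: 2→6
Order 4: 6→12
Order 1: 12→22
Sum = 2+6+12+22 = 42.
Difference = 60 − 42 = 18.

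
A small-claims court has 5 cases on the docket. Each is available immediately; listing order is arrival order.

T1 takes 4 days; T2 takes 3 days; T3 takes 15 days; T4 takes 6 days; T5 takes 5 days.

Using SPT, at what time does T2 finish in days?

SPT (increasing processing time): T2 T1 T5 T4 T3.
T2: 0→3

3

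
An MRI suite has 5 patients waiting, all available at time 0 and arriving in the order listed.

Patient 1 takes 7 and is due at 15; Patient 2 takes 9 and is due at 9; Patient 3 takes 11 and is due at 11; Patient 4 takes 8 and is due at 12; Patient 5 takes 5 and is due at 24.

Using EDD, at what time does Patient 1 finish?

35

EDD (increasing due date): Patient 2 Patient 3 Patient 4 Patient 1 Patient 5.
Patient 2: 0→9
Patient 3: 9→20
Patient 4: 20→28
Patient 1: 28→35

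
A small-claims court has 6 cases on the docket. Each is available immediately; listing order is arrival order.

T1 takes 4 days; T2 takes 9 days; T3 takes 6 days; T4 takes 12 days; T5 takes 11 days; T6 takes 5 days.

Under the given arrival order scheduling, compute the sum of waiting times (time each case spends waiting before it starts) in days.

FIFO (arrival order): T1 T2 T3 T4 T5 T6.
T1: waits 0, runs 0→4
T2: waits 4, runs 4→13
T3: waits 13, runs 13→19
T4: waits 19, runs 19→31
T5: waits 31, runs 31→42
T6: waits 42, runs 42→47
Sum = 0+4+13+19+31+42 = 109.

109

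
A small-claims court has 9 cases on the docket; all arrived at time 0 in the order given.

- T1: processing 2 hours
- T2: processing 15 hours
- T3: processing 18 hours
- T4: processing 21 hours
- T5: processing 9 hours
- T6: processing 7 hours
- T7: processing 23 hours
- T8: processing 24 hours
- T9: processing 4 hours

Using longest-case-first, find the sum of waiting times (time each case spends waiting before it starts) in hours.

674

LPT (decreasing processing time): T8 T7 T4 T3 T2 T5 T6 T9 T1.
T8: waits 0, runs 0→24
T7: waits 24, runs 24→47
T4: waits 47, runs 47→68
T3: waits 68, runs 68→86
T2: waits 86, runs 86→101
T5: waits 101, runs 101→110
T6: waits 110, runs 110→117
T9: waits 117, runs 117→121
T1: waits 121, runs 121→123
Sum = 0+24+47+68+86+101+110+117+121 = 674.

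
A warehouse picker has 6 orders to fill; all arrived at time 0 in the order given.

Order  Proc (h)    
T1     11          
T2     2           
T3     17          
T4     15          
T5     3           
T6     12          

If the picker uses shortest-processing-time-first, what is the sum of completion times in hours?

SPT (increasing processing time): T2 T5 T1 T6 T4 T3.
T2: 0→2
T5: 2→5
T1: 5→16
T6: 16→28
T4: 28→43
T3: 43→60
Sum = 2+5+16+28+43+60 = 154.

154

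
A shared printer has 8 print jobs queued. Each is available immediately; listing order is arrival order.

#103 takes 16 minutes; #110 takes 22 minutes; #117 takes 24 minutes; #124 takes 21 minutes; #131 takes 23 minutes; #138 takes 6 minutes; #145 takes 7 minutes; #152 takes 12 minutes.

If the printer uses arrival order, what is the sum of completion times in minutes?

667

FIFO (arrival order): #103 #110 #117 #124 #131 #138 #145 #152.
#103: 0→16
#110: 16→38
#117: 38→62
#124: 62→83
#131: 83→106
#138: 106→112
#145: 112→119
#152: 119→131
Sum = 16+38+62+83+106+112+119+131 = 667.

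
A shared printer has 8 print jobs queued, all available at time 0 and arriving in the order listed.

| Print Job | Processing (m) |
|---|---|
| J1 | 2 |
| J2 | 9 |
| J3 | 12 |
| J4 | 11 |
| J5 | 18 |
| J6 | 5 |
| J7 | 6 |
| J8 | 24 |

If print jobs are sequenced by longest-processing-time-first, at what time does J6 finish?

LPT (decreasing processing time): J8 J5 J3 J4 J2 J7 J6 J1.
J8: 0→24
J5: 24→42
J3: 42→54
J4: 54→65
J2: 65→74
J7: 74→80
J6: 80→85

85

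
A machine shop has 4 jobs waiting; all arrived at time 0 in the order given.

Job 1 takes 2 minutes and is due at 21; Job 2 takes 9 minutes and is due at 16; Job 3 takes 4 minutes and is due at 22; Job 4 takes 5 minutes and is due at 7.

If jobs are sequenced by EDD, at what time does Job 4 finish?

EDD (increasing due date): Job 4 Job 2 Job 1 Job 3.
Job 4: 0→5

5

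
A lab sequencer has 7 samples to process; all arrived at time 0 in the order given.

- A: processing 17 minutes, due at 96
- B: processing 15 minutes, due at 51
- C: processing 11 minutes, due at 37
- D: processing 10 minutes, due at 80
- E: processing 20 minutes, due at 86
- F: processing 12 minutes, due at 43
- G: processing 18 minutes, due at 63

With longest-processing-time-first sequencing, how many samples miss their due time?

LPT (decreasing processing time): E G A B F C D.
E: 0→20, due 86, tardiness 0
G: 20→38, due 63, tardiness 0
A: 38→55, due 96, tardiness 0
B: 55→70, due 51, tardiness 19
F: 70→82, due 43, tardiness 39
C: 82→93, due 37, tardiness 56
D: 93→103, due 80, tardiness 23
Late samples: 4.

4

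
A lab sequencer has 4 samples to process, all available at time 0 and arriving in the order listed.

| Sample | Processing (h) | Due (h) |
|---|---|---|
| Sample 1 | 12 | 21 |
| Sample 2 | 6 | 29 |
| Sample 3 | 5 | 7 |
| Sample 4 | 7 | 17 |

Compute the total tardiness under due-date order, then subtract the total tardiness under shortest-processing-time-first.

EDD (increasing due date): Sample 3 Sample 4 Sample 1 Sample 2.
Sample 3: 0→5, due 7, tardiness 0
Sample 4: 5→12, due 17, tardiness 0
Sample 1: 12→24, due 21, tardiness 3
Sample 2: 24→30, due 29, tardiness 1
Sum = 0+0+3+1 = 4.
SPT (increasing processing time): Sample 3 Sample 2 Sample 4 Sample 1.
Sample 3: 0→5, due 7, tardiness 0
Sample 2: 5→11, due 29, tardiness 0
Sample 4: 11→18, due 17, tardiness 1
Sample 1: 18→30, due 21, tardiness 9
Sum = 0+0+1+9 = 10.
Difference = 4 − 10 = -6.

-6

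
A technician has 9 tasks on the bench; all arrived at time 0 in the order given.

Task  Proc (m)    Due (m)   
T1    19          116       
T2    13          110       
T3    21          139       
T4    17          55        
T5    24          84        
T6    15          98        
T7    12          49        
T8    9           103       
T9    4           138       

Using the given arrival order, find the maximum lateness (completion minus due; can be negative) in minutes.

72

FIFO (arrival order): T1 T2 T3 T4 T5 T6 T7 T8 T9.
T1: 0→19, due 116, lateness -97
T2: 19→32, due 110, lateness -78
T3: 32→53, due 139, lateness -86
T4: 53→70, due 55, lateness 15
T5: 70→94, due 84, lateness 10
T6: 94→109, due 98, lateness 11
T7: 109→121, due 49, lateness 72
T8: 121→130, due 103, lateness 27
T9: 130→134, due 138, lateness -4
Maximum = 72.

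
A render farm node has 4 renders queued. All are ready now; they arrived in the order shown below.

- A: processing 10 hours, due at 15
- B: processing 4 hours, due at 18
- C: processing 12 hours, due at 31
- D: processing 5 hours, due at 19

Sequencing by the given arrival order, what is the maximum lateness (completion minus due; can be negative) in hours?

FIFO (arrival order): A B C D.
A: 0→10, due 15, lateness -5
B: 10→14, due 18, lateness -4
C: 14→26, due 31, lateness -5
D: 26→31, due 19, lateness 12
Maximum = 12.

12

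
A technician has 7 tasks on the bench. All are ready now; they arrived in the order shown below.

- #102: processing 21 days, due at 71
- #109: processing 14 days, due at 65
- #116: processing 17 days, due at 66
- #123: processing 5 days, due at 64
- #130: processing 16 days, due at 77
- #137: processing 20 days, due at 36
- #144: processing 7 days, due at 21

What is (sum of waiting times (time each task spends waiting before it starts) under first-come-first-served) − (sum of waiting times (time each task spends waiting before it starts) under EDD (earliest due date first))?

FIFO (arrival order): #102 #109 #116 #123 #130 #137 #144.
#102: waits 0, runs 0→21
#109: waits 21, runs 21→35
#116: waits 35, runs 35→52
#123: waits 52, runs 52→57
#130: waits 57, runs 57→73
#137: waits 73, runs 73→93
#144: waits 93, runs 93→100
Sum = 0+21+35+52+57+73+93 = 331.
EDD (increasing due date): #144 #137 #123 #109 #116 #102 #130.
#144: waits 0, runs 0→7
#137: waits 7, runs 7→27
#123: waits 27, runs 27→32
#109: waits 32, runs 32→46
#116: waits 46, runs 46→63
#102: waits 63, runs 63→84
#130: waits 84, runs 84→100
Sum = 0+7+27+32+46+63+84 = 259.
Difference = 331 − 259 = 72.

72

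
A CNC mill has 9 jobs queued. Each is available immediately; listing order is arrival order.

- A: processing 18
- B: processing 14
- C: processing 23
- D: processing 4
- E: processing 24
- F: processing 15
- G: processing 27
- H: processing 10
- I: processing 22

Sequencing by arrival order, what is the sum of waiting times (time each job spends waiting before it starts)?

605

FIFO (arrival order): A B C D E F G H I.
A: waits 0, runs 0→18
B: waits 18, runs 18→32
C: waits 32, runs 32→55
D: waits 55, runs 55→59
E: waits 59, runs 59→83
F: waits 83, runs 83→98
G: waits 98, runs 98→125
H: waits 125, runs 125→135
I: waits 135, runs 135→157
Sum = 0+18+32+55+59+83+98+125+135 = 605.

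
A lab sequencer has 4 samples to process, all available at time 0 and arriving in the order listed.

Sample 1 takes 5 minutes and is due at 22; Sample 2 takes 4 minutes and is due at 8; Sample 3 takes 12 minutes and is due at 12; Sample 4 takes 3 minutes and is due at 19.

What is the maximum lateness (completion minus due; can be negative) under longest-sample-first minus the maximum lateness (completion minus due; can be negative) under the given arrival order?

4

LPT (decreasing processing time): Sample 3 Sample 1 Sample 2 Sample 4.
Sample 3: 0→12, due 12, lateness 0
Sample 1: 12→17, due 22, lateness -5
Sample 2: 17→21, due 8, lateness 13
Sample 4: 21→24, due 19, lateness 5
Maximum = 13.
FIFO (arrival order): Sample 1 Sample 2 Sample 3 Sample 4.
Sample 1: 0→5, due 22, lateness -17
Sample 2: 5→9, due 8, lateness 1
Sample 3: 9→21, due 12, lateness 9
Sample 4: 21→24, due 19, lateness 5
Maximum = 9.
Difference = 13 − 9 = 4.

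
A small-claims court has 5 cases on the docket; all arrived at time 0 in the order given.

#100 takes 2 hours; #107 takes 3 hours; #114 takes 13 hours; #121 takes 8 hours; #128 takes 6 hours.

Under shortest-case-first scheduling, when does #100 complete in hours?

SPT (increasing processing time): #100 #107 #128 #121 #114.
#100: 0→2

2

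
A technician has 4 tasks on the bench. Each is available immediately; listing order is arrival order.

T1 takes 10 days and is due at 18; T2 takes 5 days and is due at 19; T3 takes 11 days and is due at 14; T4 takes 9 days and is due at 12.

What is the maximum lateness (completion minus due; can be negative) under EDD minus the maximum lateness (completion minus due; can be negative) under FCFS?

EDD (increasing due date): T4 T3 T1 T2.
T4: 0→9, due 12, lateness -3
T3: 9→20, due 14, lateness 6
T1: 20→30, due 18, lateness 12
T2: 30→35, due 19, lateness 16
Maximum = 16.
FIFO (arrival order): T1 T2 T3 T4.
T1: 0→10, due 18, lateness -8
T2: 10→15, due 19, lateness -4
T3: 15→26, due 14, lateness 12
T4: 26→35, due 12, lateness 23
Maximum = 23.
Difference = 16 − 23 = -7.

-7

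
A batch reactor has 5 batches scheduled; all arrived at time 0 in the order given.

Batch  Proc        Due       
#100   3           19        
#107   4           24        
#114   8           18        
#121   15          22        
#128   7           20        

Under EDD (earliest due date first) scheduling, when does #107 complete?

37

EDD (increasing due date): #114 #100 #128 #121 #107.
#114: 0→8
#100: 8→11
#128: 11→18
#121: 18→33
#107: 33→37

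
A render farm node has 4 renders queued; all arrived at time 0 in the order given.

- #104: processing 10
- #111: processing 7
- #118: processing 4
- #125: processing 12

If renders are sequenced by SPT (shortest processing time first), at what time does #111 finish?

SPT (increasing processing time): #118 #111 #104 #125.
#118: 0→4
#111: 4→11

11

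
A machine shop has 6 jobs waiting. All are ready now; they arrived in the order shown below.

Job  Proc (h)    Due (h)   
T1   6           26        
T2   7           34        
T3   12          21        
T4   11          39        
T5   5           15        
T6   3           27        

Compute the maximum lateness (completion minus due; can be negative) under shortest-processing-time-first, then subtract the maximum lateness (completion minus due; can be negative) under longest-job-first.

SPT (increasing processing time): T6 T5 T1 T2 T4 T3.
T6: 0→3, due 27, lateness -24
T5: 3→8, due 15, lateness -7
T1: 8→14, due 26, lateness -12
T2: 14→21, due 34, lateness -13
T4: 21→32, due 39, lateness -7
T3: 32→44, due 21, lateness 23
Maximum = 23.
LPT (decreasing processing time): T3 T4 T2 T1 T5 T6.
T3: 0→12, due 21, lateness -9
T4: 12→23, due 39, lateness -16
T2: 23→30, due 34, lateness -4
T1: 30→36, due 26, lateness 10
T5: 36→41, due 15, lateness 26
T6: 41→44, due 27, lateness 17
Maximum = 26.
Difference = 23 − 26 = -3.

-3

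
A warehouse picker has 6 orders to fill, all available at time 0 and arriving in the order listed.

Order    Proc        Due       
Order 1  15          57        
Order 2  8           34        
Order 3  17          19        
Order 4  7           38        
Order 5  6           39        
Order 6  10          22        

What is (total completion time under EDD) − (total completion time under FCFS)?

EDD (increasing due date): Order 3 Order 6 Order 2 Order 4 Order 5 Order 1.
Order 3: 0→17
Order 6: 17→27
Order 2: 27→35
Order 4: 35→42
Order 5: 42→48
Order 1: 48→63
Sum = 17+27+35+42+48+63 = 232.
FIFO (arrival order): Order 1 Order 2 Order 3 Order 4 Order 5 Order 6.
Order 1: 0→15
Order 2: 15→23
Order 3: 23→40
Order 4: 40→47
Order 5: 47→53
Order 6: 53→63
Sum = 15+23+40+47+53+63 = 241.
Difference = 232 − 241 = -9.

-9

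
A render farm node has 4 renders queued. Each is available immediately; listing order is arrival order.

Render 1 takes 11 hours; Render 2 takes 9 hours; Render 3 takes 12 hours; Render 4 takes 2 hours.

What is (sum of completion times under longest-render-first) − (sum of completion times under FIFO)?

4

LPT (decreasing processing time): Render 3 Render 1 Render 2 Render 4.
Render 3: 0→12
Render 1: 12→23
Render 2: 23→32
Render 4: 32→34
Sum = 12+23+32+34 = 101.
FIFO (arrival order): Render 1 Render 2 Render 3 Render 4.
Render 1: 0→11
Render 2: 11→20
Render 3: 20→32
Render 4: 32→34
Sum = 11+20+32+34 = 97.
Difference = 101 − 97 = 4.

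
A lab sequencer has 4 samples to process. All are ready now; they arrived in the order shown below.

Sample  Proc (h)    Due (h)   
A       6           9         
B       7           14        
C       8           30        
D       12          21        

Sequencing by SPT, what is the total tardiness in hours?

SPT (increasing processing time): A B C D.
A: 0→6, due 9, tardiness 0
B: 6→13, due 14, tardiness 0
C: 13→21, due 30, tardiness 0
D: 21→33, due 21, tardiness 12
Sum = 0+0+0+12 = 12.

12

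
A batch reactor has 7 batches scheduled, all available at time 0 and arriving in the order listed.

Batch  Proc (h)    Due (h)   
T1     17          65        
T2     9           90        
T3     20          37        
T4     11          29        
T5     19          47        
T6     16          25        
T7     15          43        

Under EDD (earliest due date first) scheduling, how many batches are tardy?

EDD (increasing due date): T6 T4 T3 T7 T5 T1 T2.
T6: 0→16, due 25, tardiness 0
T4: 16→27, due 29, tardiness 0
T3: 27→47, due 37, tardiness 10
T7: 47→62, due 43, tardiness 19
T5: 62→81, due 47, tardiness 34
T1: 81→98, due 65, tardiness 33
T2: 98→107, due 90, tardiness 17
Late batches: 5.

5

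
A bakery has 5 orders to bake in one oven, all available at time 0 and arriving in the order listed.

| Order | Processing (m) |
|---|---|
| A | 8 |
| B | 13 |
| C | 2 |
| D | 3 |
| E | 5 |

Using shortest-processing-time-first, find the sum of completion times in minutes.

66

SPT (increasing processing time): C D E A B.
C: 0→2
D: 2→5
E: 5→10
A: 10→18
B: 18→31
Sum = 2+5+10+18+31 = 66.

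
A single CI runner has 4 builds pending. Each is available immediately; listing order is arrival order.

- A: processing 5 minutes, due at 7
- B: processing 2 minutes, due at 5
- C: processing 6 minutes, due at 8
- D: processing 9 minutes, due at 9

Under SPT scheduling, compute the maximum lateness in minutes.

13

SPT (increasing processing time): B A C D.
B: 0→2, due 5, lateness -3
A: 2→7, due 7, lateness 0
C: 7→13, due 8, lateness 5
D: 13→22, due 9, lateness 13
Maximum = 13.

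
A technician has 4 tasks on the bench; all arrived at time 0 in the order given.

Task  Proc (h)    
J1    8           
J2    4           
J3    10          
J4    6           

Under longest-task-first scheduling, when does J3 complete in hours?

LPT (decreasing processing time): J3 J1 J4 J2.
J3: 0→10

10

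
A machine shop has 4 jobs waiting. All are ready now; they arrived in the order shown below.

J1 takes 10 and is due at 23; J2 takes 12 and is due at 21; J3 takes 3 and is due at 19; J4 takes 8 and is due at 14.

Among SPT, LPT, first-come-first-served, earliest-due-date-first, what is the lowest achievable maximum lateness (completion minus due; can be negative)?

SPT (increasing processing time): J3 J4 J1 J2.
J3: 0→3, due 19, lateness -16
J4: 3→11, due 14, lateness -3
J1: 11→21, due 23, lateness -2
J2: 21→33, due 21, lateness 12
Maximum = 12.
LPT (decreasing processing time): J2 J1 J4 J3.
J2: 0→12, due 21, lateness -9
J1: 12→22, due 23, lateness -1
J4: 22→30, due 14, lateness 16
J3: 30→33, due 19, lateness 14
Maximum = 16.
FIFO (arrival order): J1 J2 J3 J4.
J1: 0→10, due 23, lateness -13
J2: 10→22, due 21, lateness 1
J3: 22→25, due 19, lateness 6
J4: 25→33, due 14, lateness 19
Maximum = 19.
EDD (increasing due date): J4 J3 J2 J1.
J4: 0→8, due 14, lateness -6
J3: 8→11, due 19, lateness -8
J2: 11→23, due 21, lateness 2
J1: 23→33, due 23, lateness 10
Maximum = 10.
SPT 12, LPT 16, FIFO 19, EDD 10 → minimum 10.

10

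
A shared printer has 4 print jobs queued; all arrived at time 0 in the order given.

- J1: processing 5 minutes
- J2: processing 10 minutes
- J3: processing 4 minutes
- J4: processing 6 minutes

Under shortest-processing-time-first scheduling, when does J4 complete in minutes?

15

SPT (increasing processing time): J3 J1 J4 J2.
J3: 0→4
J1: 4→9
J4: 9→15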